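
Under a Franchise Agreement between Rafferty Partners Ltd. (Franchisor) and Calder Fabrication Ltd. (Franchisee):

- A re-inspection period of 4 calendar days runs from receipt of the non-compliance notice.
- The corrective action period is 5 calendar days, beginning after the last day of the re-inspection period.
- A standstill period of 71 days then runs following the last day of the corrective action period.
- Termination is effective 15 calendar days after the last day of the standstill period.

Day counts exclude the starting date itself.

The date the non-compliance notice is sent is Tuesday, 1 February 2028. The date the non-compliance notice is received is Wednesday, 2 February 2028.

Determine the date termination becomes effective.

The last day of the re-inspection period: 2 February 2028 + 4 days = 6 February 2028.
The last day of the corrective action period: 5 calendar days after 6 February 2028 is 11 February 2028.
The last day of the standstill period: 11 February 2028 + 71 days = 22 April 2028.
The date termination becomes effective: 22 April 2028 + 15 days = 7 May 2028.

7 May 2028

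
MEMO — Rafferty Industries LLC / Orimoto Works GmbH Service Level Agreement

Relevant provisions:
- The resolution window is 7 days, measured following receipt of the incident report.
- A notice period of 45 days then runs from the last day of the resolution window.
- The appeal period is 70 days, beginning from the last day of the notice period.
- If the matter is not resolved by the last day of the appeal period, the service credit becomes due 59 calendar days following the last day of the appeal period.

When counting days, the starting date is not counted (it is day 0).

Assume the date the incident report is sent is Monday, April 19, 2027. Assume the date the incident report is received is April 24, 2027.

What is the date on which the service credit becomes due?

The last day of the resolution window: 7 calendar days after April 24, 2027 is May 1, 2027.
The last day of the notice period: May 1, 2027 + 45 days = June 15, 2027.
The last day of the appeal period: June 15, 2027 + 70 days = August 24, 2027.
The date on which the service credit becomes due: August 24, 2027 + 59 days = October 22, 2027.

October 22, 2027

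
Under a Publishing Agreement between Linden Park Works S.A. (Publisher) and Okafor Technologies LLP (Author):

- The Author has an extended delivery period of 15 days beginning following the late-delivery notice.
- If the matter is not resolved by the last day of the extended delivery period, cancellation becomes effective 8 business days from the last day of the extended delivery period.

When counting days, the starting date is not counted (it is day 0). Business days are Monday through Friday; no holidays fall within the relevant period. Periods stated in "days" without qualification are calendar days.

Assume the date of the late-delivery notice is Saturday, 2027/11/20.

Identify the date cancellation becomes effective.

2027/12/15

The last day of the extended delivery period: 2027/11/20 + 15 days = 2027/12/05.
From Sunday, 2027/12/05, 8 business days (Dec 6, Dec 7, Dec 8, Dec 9, Dec 10, Dec 13, Dec 14, Dec 15, skipping weekends) brings us to Wednesday, 2027/12/15, which is the date cancellation becomes effective.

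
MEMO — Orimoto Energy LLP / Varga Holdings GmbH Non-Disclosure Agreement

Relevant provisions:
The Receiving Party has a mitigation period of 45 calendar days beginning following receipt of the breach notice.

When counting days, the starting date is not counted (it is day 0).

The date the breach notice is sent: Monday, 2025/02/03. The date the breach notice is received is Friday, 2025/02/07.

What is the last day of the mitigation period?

2025/03/24

Adding 45 calendar days to 2025/02/07 gives 2025/03/24, which is the last day of the mitigation period.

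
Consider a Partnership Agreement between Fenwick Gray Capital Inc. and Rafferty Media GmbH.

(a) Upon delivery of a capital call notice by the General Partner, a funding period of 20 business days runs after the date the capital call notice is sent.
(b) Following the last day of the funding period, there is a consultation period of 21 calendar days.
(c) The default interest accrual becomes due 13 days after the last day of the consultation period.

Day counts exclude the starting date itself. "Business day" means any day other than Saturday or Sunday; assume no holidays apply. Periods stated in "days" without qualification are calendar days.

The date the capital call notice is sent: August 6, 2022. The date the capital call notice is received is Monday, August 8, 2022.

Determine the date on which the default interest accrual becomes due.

The last day of the funding period: counting 20 business days from Saturday, August 6, 2022 (Aug 8, Aug 9, Aug 10, Aug 11, …, Aug 31, Sep 1, Sep 2, skipping weekends) reaches Friday, September 2, 2022.
The last day of the consultation period: September 2, 2022 + 21 days = September 23, 2022.
The date on which the default interest accrual becomes due: 13 calendar days after September 23, 2022 is October 6, 2022.

October 6, 2022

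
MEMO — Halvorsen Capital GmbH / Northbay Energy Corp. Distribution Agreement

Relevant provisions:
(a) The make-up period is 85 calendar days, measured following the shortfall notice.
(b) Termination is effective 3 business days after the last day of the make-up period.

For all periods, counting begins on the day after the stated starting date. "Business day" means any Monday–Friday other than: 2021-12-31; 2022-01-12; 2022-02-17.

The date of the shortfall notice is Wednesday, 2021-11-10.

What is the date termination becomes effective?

The last day of the make-up period: 85 calendar days after 2021-11-10 is 2022-02-03.
The date termination becomes effective: counting 3 business days from Thursday, 2022-02-03 (Feb 4, Feb 7, Feb 8, skipping weekends) reaches Tuesday, 2022-02-08.

2022-02-08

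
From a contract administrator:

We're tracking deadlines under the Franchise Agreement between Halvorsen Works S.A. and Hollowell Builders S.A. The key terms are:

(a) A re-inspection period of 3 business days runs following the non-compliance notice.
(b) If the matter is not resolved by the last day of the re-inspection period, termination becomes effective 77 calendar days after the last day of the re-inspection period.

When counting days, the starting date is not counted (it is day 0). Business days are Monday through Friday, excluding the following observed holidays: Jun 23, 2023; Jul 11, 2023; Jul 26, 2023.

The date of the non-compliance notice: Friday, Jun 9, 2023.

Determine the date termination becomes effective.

Aug 30, 2023

The last day of the re-inspection period: counting 3 business days from Friday, Jun 9, 2023 (Jun 12, Jun 13, Jun 14, skipping weekends) reaches Wednesday, Jun 14, 2023.
Adding 77 calendar days to Jun 14, 2023 gives Aug 30, 2023, which is the date termination becomes effective.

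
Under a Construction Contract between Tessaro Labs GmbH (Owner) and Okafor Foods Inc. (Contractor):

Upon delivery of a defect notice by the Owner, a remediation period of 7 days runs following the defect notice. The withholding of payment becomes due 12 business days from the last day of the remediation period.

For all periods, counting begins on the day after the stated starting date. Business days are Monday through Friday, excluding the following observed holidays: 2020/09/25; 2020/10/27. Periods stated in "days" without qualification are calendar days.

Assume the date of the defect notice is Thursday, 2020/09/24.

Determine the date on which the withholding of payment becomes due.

2020/10/19

Adding 7 calendar days to 2020/09/24 gives 2020/10/01, which is the last day of the remediation period.
From Thursday, 2020/10/01, 12 business days (Oct 2, Oct 5, Oct 6, Oct 7, …, Oct 15, Oct 16, Oct 19, skipping weekends) brings us to Monday, 2020/10/19, which is the date on which the withholding of payment becomes due.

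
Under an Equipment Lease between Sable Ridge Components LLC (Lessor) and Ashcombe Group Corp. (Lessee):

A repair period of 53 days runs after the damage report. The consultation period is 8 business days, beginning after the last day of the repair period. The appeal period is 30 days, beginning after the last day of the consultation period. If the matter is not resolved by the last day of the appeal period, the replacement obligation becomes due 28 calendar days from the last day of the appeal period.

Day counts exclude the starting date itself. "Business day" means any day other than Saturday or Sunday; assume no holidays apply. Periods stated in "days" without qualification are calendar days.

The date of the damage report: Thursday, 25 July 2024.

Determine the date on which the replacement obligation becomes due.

The last day of the repair period: 25 July 2024 + 53 days = 16 September 2024.
The last day of the consultation period: 8 business days after Monday, 16 September 2024, skipping weekends — Sep 17, Sep 18, Sep 19, Sep 20, Sep 23, Sep 24, Sep 25, Sep 26 — lands on Thursday, 26 September 2024.
The last day of the appeal period: 30 calendar days after 26 September 2024 is 26 October 2024.
Adding 28 calendar days to 26 October 2024 gives 23 November 2024, which is the date on which the replacement obligation becomes due.

23 November 2024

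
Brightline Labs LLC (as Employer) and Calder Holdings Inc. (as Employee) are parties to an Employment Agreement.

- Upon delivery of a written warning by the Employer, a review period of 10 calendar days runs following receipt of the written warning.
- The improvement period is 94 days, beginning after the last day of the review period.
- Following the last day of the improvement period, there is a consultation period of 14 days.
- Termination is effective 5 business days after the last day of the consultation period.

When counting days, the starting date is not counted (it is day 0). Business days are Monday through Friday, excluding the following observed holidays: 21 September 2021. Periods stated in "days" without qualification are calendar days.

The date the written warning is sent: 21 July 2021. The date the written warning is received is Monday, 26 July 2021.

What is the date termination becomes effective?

26 November 2021

The last day of the review period: 26 July 2021 + 10 days = 5 August 2021.
Adding 94 calendar days to 5 August 2021 gives 7 November 2021, which is the last day of the improvement period.
Adding 14 calendar days to 7 November 2021 gives 21 November 2021, which is the last day of the consultation period.
The date termination becomes effective: 5 business days after Sunday, 21 November 2021, skipping weekends — Nov 22, Nov 23, Nov 24, Nov 25, Nov 26 — lands on Friday, 26 November 2021.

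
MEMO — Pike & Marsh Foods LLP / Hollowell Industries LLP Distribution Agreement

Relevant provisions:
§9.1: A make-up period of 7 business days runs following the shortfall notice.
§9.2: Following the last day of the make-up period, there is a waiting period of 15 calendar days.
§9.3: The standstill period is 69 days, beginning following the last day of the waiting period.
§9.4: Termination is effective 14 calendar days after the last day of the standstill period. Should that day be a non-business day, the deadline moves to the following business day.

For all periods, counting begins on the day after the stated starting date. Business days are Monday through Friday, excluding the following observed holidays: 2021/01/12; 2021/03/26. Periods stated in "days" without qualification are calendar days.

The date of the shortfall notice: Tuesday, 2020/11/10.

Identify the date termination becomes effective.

2021/02/25

The last day of the make-up period: 7 business days after Tuesday, 2020/11/10, skipping weekends — Nov 11, Nov 12, Nov 13, Nov 16, Nov 17, Nov 18, Nov 19 — lands on Thursday, 2020/11/19.
Adding 15 calendar days to 2020/11/19 gives 2020/12/04, which is the last day of the waiting period.
Adding 69 calendar days to 2020/12/04 gives 2021/02/11, which is the last day of the standstill period.
The date termination becomes effective: 14 calendar days after 2021/02/11 is 2021/02/25. 2021/02/25 is a Thursday and is not a listed holiday, so no roll-forward applies.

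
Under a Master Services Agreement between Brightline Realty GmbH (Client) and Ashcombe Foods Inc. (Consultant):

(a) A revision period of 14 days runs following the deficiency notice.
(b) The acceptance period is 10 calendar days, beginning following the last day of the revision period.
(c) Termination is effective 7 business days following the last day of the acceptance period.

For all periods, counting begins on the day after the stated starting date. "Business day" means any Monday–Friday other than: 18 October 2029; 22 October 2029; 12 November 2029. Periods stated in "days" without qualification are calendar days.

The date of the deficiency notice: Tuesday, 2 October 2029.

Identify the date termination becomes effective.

6 November 2029

The last day of the revision period: 2 October 2029 + 14 days = 16 October 2029.
The last day of the acceptance period: 10 calendar days after 16 October 2029 is 26 October 2029.
The date termination becomes effective: counting 7 business days from Friday, 26 October 2029 (Oct 29, Oct 30, Oct 31, Nov 1, Nov 2, Nov 5, Nov 6, skipping weekends) reaches Tuesday, 6 November 2029.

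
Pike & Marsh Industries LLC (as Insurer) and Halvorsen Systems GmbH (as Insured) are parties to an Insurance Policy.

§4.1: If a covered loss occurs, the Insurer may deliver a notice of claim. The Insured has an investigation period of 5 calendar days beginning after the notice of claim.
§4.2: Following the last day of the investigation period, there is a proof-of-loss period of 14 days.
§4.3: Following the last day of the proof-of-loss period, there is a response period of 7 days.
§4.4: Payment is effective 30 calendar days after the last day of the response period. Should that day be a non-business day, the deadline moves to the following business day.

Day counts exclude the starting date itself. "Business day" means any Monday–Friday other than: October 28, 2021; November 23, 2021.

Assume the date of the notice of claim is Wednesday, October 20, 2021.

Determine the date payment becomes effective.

December 15, 2021

The last day of the investigation period: October 20, 2021 + 5 days = October 25, 2021.
The last day of the proof-of-loss period: 14 calendar days after October 25, 2021 is November 8, 2021.
Adding 7 calendar days to November 8, 2021 gives November 15, 2021, which is the last day of the response period.
Adding 30 calendar days to November 15, 2021 gives December 15, 2021, which is the date payment becomes effective. December 15, 2021 is a Wednesday and is not a listed holiday, so no roll-forward applies.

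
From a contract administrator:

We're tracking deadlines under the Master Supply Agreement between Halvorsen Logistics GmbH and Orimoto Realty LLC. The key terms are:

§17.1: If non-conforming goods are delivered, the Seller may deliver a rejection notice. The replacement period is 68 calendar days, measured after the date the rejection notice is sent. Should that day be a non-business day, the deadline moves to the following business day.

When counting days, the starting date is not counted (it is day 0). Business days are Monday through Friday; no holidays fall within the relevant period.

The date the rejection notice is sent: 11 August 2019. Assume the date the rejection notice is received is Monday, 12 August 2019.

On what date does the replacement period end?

Adding 68 calendar days to 11 August 2019 gives 18 October 2019, which is the last day of the replacement period. 18 October 2019 is a Friday, so no roll-forward applies.

18 October 2019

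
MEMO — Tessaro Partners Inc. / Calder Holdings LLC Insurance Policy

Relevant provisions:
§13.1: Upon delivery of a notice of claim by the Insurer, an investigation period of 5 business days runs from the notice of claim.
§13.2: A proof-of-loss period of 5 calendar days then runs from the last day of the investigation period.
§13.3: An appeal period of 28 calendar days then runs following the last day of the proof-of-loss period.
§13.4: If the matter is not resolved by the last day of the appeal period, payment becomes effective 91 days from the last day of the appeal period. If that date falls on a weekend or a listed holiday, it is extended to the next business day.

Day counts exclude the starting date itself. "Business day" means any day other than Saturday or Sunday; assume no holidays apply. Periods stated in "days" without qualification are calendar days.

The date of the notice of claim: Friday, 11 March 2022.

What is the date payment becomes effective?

The last day of the investigation period: counting 5 business days from Friday, 11 March 2022 (Mar 14, Mar 15, Mar 16, Mar 17, Mar 18, skipping weekends) reaches Friday, 18 March 2022.
The last day of the proof-of-loss period: 18 March 2022 + 5 days = 23 March 2022.
The last day of the appeal period: 23 March 2022 + 28 days = 20 April 2022.
The date payment becomes effective: 20 April 2022 + 91 days = 20 July 2022. 20 July 2022 is a Wednesday, so no roll-forward applies.

20 July 2022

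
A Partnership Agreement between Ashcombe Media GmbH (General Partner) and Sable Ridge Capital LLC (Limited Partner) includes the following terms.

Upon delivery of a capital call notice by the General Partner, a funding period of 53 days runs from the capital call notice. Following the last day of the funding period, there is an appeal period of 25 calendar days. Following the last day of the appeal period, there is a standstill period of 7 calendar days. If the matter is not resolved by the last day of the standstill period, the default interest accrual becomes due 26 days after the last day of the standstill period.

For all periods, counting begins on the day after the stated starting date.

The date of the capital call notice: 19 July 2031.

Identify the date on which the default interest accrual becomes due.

7 November 2031

The last day of the funding period: 53 calendar days after 19 July 2031 is 10 September 2031.
The last day of the appeal period: 25 calendar days after 10 September 2031 is 5 October 2031.
The last day of the standstill period: 5 October 2031 + 7 days = 12 October 2031.
The date on which the default interest accrual becomes due: 26 calendar days after 12 October 2031 is 7 November 2031.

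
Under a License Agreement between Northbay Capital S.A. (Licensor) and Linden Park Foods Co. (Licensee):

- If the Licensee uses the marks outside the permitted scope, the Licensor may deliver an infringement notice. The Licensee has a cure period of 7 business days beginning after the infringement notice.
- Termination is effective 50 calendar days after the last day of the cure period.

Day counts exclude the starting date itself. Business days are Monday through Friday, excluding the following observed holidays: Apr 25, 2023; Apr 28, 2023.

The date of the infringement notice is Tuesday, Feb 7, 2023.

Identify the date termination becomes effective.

The last day of the cure period: 7 business days after Tuesday, Feb 7, 2023, skipping weekends — Feb 8, Feb 9, Feb 10, Feb 13, Feb 14, Feb 15, Feb 16 — lands on Thursday, Feb 16, 2023.
Adding 50 calendar days to Feb 16, 2023 gives Apr 7, 2023, which is the date termination becomes effective.

Apr 7, 2023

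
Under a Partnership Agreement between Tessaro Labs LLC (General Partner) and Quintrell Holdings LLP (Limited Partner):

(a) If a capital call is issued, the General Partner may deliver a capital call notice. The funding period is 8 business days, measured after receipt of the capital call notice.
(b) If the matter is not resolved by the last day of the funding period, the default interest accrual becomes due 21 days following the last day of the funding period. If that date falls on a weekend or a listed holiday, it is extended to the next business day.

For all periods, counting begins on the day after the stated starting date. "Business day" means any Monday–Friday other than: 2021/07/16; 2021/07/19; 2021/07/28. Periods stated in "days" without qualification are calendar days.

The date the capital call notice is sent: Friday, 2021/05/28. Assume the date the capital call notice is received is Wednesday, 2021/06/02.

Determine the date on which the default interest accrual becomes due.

From Wednesday, 2021/06/02, 8 business days (Jun 3, Jun 4, Jun 7, Jun 8, Jun 9, Jun 10, Jun 11, Jun 14, skipping weekends) brings us to Monday, 2021/06/14, which is the last day of the funding period.
The date on which the default interest accrual becomes due: 21 calendar days after 2021/06/14 is 2021/07/05. 2021/07/05 is a Monday and is not a listed holiday, so no roll-forward applies.

2021/07/05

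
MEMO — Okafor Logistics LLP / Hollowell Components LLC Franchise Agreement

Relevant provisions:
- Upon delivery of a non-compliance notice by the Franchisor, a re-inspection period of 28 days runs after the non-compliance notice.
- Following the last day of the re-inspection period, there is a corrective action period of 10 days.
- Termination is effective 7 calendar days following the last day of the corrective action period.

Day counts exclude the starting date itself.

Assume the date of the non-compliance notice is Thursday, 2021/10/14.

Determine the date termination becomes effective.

Adding 28 calendar days to 2021/10/14 gives 2021/11/11, which is the last day of the re-inspection period.
Adding 10 calendar days to 2021/11/11 gives 2021/11/21, which is the last day of the corrective action period.
The date termination becomes effective: 2021/11/21 + 7 days = 2021/11/28.

2021/11/28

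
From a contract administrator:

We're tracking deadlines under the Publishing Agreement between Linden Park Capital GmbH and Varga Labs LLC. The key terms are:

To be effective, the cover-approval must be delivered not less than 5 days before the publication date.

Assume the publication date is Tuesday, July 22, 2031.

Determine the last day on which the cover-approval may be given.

July 17, 2031

July 22, 2031 minus 5 days is July 17, 2031.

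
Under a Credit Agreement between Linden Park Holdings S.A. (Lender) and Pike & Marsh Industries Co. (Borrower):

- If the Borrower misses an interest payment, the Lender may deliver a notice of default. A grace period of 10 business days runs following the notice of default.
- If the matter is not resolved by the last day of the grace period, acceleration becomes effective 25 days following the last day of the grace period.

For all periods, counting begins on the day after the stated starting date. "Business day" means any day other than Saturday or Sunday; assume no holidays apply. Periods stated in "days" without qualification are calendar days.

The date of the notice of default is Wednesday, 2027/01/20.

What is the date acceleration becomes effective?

2027/02/28

The last day of the grace period: counting 10 business days from Wednesday, 2027/01/20 (Jan 21, Jan 22, Jan 25, Jan 26, Jan 27, Jan 28, Jan 29, Feb 1, Feb 2, Feb 3, skipping weekends) reaches Wednesday, 2027/02/03.
Adding 25 calendar days to 2027/02/03 gives 2027/02/28, which is the date acceleration becomes effective.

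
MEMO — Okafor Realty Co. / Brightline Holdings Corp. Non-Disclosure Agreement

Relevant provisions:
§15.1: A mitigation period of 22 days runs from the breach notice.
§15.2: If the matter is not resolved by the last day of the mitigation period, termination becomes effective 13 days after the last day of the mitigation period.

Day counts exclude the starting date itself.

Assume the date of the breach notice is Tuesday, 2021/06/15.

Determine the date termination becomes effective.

The last day of the mitigation period: 22 calendar days after 2021/06/15 is 2021/07/07.
The date termination becomes effective: 13 calendar days after 2021/07/07 is 2021/07/20.

2021/07/20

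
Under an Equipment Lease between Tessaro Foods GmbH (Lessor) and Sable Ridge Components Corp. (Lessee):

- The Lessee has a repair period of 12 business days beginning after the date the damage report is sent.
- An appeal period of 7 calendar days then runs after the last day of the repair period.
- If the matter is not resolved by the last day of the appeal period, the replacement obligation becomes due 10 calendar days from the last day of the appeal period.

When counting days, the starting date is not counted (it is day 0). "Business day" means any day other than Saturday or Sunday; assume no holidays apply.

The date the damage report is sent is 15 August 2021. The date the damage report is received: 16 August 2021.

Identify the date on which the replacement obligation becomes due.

17 September 2021

The last day of the repair period: counting 12 business days from Sunday, 15 August 2021 (Aug 16, Aug 17, Aug 18, Aug 19, …, Aug 27, Aug 30, Aug 31, skipping weekends) reaches Tuesday, 31 August 2021.
Adding 7 calendar days to 31 August 2021 gives 7 September 2021, which is the last day of the appeal period.
The date on which the replacement obligation becomes due: 7 September 2021 + 10 days = 17 September 2021.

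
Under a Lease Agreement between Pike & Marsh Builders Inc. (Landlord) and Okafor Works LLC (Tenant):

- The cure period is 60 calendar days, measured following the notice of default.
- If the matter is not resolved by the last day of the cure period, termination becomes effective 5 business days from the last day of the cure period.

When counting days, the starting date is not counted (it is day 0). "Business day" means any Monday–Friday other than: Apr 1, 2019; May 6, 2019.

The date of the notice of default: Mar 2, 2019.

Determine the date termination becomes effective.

The last day of the cure period: 60 calendar days after Mar 2, 2019 is May 1, 2019.
The date termination becomes effective: counting 5 business days from Wednesday, May 1, 2019 (May 2, May 3, May 7, May 8, May 9, skipping weekends and the listed holiday on May 6) reaches Thursday, May 9, 2019.

May 9, 2019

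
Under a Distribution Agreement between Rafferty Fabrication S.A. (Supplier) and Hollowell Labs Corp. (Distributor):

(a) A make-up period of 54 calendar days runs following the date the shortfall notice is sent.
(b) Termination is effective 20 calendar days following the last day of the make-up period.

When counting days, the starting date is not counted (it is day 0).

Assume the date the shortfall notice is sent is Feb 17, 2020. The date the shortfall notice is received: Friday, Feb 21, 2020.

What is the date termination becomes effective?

May 1, 2020

The last day of the make-up period: 54 calendar days after Feb 17, 2020 is Apr 11, 2020.
The date termination becomes effective: 20 calendar days after Apr 11, 2020 is May 1, 2020.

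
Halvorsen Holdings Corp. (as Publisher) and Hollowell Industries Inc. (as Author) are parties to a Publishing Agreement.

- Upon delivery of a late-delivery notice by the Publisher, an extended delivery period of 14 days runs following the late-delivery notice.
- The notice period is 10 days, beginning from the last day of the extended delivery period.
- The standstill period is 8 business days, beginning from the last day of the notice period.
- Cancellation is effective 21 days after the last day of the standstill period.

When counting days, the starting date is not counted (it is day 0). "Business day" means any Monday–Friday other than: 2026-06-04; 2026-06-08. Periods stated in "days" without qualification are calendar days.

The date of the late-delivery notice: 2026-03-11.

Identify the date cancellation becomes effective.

2026-05-06

The last day of the extended delivery period: 2026-03-11 + 14 days = 2026-03-25.
The last day of the notice period: 10 calendar days after 2026-03-25 is 2026-04-04.
The last day of the standstill period: 8 business days after Saturday, 2026-04-04, skipping weekends — Apr 6, Apr 7, Apr 8, Apr 9, Apr 10, Apr 13, Apr 14, Apr 15 — lands on Wednesday, 2026-04-15.
The date cancellation becomes effective: 21 calendar days after 2026-04-15 is 2026-05-06.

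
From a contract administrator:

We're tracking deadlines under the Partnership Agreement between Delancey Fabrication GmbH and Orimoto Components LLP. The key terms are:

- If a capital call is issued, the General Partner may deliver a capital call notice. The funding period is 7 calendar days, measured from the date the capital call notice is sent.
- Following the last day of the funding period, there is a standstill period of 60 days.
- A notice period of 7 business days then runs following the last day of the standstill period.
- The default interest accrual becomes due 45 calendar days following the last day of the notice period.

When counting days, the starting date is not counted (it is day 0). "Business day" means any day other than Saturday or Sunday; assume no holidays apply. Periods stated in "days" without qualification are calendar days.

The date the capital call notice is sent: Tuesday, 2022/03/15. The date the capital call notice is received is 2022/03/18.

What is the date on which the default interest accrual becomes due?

The last day of the funding period: 2022/03/15 + 7 days = 2022/03/22.
Adding 60 calendar days to 2022/03/22 gives 2022/05/21, which is the last day of the standstill period.
The last day of the notice period: counting 7 business days from Saturday, 2022/05/21 (May 23, May 24, May 25, May 26, May 27, May 30, May 31, skipping weekends) reaches Tuesday, 2022/05/31.
The date on which the default interest accrual becomes due: 2022/05/31 + 45 days = 2022/07/15.

2022/07/15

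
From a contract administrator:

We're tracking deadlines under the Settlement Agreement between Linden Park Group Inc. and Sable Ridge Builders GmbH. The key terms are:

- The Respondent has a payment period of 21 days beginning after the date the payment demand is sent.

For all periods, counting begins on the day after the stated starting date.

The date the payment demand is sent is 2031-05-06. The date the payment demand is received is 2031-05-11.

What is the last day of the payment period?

Adding 21 calendar days to 2031-05-06 gives 2031-05-27, which is the last day of the payment period.

2031-05-27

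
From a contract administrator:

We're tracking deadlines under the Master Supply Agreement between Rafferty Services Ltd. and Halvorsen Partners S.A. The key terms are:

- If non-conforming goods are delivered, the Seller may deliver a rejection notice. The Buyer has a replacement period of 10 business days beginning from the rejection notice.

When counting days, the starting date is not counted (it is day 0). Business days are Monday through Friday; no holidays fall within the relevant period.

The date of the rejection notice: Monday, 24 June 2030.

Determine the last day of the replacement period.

8 July 2030

The last day of the replacement period: counting 10 business days from Monday, 24 June 2030 (Jun 25, Jun 26, Jun 27, Jun 28, Jul 1, Jul 2, Jul 3, Jul 4, Jul 5, Jul 8, skipping weekends) reaches Monday, 8 July 2030.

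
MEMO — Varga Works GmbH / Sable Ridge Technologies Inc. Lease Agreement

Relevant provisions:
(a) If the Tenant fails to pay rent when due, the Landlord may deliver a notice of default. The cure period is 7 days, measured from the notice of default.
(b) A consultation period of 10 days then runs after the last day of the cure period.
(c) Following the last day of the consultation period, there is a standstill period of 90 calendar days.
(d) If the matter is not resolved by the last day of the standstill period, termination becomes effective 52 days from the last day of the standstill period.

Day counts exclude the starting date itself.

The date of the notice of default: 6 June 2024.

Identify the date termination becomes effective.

Adding 7 calendar days to 6 June 2024 gives 13 June 2024, which is the last day of the cure period.
The last day of the consultation period: 10 calendar days after 13 June 2024 is 23 June 2024.
The last day of the standstill period: 90 calendar days after 23 June 2024 is 21 September 2024.
Adding 52 calendar days to 21 September 2024 gives 12 November 2024, which is the date termination becomes effective.

12 November 2024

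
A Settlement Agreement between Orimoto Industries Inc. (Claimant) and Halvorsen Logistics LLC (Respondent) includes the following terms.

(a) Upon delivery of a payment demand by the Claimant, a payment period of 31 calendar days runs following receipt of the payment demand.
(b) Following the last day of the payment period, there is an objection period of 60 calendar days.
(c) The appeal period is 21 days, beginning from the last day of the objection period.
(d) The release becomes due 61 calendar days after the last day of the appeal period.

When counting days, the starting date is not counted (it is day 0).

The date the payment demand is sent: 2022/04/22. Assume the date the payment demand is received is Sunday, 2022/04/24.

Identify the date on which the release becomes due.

2022/10/14

The last day of the payment period: 2022/04/24 + 31 days = 2022/05/25.
Adding 60 calendar days to 2022/05/25 gives 2022/07/24, which is the last day of the objection period.
The last day of the appeal period: 21 calendar days after 2022/07/24 is 2022/08/14.
The date on which the release becomes due: 2022/08/14 + 61 days = 2022/10/14.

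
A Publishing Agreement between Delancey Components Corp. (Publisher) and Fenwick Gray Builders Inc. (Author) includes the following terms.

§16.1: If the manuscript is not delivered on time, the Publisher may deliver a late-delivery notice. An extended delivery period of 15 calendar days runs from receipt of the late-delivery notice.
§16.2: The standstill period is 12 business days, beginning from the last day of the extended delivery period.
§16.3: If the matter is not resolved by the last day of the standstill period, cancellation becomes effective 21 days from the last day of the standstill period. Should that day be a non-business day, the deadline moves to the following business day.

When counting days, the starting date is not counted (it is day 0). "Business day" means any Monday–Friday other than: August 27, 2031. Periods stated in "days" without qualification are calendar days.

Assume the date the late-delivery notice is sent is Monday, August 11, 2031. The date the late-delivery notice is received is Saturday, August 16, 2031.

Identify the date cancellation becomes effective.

The last day of the extended delivery period: August 16, 2031 + 15 days = August 31, 2031.
The last day of the standstill period: counting 12 business days from Sunday, August 31, 2031 (Sep 1, Sep 2, Sep 3, Sep 4, …, Sep 12, Sep 15, Sep 16, skipping weekends) reaches Tuesday, September 16, 2031.
Adding 21 calendar days to September 16, 2031 gives October 7, 2031, which is the date cancellation becomes effective. October 7, 2031 is a Tuesday and is not a listed holiday, so no roll-forward applies.

October 7, 2031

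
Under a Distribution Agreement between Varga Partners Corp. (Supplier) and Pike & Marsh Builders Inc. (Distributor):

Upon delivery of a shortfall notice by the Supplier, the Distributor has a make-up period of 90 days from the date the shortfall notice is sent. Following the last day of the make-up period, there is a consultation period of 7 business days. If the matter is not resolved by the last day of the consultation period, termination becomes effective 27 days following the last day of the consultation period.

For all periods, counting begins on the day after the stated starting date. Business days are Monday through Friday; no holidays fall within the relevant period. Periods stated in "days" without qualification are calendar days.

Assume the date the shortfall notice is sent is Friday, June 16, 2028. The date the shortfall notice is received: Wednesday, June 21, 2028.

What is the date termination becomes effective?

October 22, 2028

The last day of the make-up period: June 16, 2028 + 90 days = September 14, 2028.
The last day of the consultation period: 7 business days after Thursday, September 14, 2028, skipping weekends — Sep 15, Sep 18, Sep 19, Sep 20, Sep 21, Sep 22, Sep 25 — lands on Monday, September 25, 2028.
The date termination becomes effective: September 25, 2028 + 27 days = October 22, 2028.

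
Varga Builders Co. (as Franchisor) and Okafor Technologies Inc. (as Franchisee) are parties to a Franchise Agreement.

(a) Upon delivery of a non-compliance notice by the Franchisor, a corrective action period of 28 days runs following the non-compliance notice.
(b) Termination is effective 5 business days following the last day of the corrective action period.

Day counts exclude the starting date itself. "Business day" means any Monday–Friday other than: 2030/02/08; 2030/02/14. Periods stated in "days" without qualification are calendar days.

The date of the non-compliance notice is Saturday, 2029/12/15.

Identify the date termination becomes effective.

Adding 28 calendar days to 2029/12/15 gives 2030/01/12, which is the last day of the corrective action period.
From Saturday, 2030/01/12, 5 business days (Jan 14, Jan 15, Jan 16, Jan 17, Jan 18, skipping weekends) brings us to Friday, 2030/01/18, which is the date termination becomes effective.

2030/01/18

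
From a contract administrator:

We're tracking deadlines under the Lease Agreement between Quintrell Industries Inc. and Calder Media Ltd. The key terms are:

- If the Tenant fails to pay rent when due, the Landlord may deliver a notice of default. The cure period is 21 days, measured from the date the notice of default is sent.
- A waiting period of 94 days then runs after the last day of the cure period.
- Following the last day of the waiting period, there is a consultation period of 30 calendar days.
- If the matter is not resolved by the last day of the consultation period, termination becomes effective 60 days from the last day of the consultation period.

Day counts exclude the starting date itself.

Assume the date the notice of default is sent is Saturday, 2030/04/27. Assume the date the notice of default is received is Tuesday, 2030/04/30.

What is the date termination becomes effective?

2030/11/18

The last day of the cure period: 2030/04/27 + 21 days = 2030/05/18.
Adding 94 calendar days to 2030/05/18 gives 2030/08/20, which is the last day of the waiting period.
Adding 30 calendar days to 2030/08/20 gives 2030/09/19, which is the last day of the consultation period.
The date termination becomes effective: 2030/09/19 + 60 days = 2030/11/18.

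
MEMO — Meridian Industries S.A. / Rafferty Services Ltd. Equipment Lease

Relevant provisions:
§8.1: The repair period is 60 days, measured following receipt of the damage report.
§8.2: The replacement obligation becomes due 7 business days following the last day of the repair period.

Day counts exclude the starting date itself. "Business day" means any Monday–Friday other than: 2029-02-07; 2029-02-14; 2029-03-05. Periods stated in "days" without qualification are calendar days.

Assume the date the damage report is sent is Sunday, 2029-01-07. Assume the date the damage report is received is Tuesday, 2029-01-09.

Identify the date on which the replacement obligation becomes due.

Adding 60 calendar days to 2029-01-09 gives 2029-03-10, which is the last day of the repair period.
From Saturday, 2029-03-10, 7 business days (Mar 12, Mar 13, Mar 14, Mar 15, Mar 16, Mar 19, Mar 20, skipping weekends) brings us to Tuesday, 2029-03-20, which is the date on which the replacement obligation becomes due.

2029-03-20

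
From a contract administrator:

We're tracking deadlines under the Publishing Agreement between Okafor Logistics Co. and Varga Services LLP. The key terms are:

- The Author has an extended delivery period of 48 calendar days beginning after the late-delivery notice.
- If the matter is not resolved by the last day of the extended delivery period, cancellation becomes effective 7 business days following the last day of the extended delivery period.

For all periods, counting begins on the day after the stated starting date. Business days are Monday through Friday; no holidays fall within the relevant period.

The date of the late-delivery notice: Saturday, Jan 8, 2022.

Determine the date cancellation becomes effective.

Mar 8, 2022

The last day of the extended delivery period: Jan 8, 2022 + 48 days = Feb 25, 2022.
From Friday, Feb 25, 2022, 7 business days (Feb 28, Mar 1, Mar 2, Mar 3, Mar 4, Mar 7, Mar 8, skipping weekends) brings us to Tuesday, Mar 8, 2022, which is the date cancellation becomes effective.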